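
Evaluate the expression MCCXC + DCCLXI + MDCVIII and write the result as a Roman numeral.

MCCXC = 1290, DCCLXI = 761, MDCVIII = 1608
1290 + 761 = 2051
2051 + 1608 = 3659

MMMDCLIX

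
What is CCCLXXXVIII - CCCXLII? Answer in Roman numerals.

CCCLXXXVIII = 388
CCCXLII = 342
388 - 342 = 46

XLVI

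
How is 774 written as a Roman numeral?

Convert 774 to Roman numerals:
  774 contains 1×500 (D)
  274 contains 2×100 (CC)
  74 contains 1×50 (L)
  24 contains 2×10 (XX)
  4 contains 1×4 (IV)

DCCLXXIV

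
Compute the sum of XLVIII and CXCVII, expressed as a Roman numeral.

XLVIII = 48
CXCVII = 197
48 + 197 = 245

CCXLV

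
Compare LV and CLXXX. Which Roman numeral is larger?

LV = 55
CLXXX = 180
180 is larger

CLXXX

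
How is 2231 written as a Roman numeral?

Convert 2231 to Roman numerals:
  2231 contains 2×1000 (MM)
  231 contains 2×100 (CC)
  31 contains 3×10 (XXX)
  1 contains 1×1 (I)

MMCCXXXI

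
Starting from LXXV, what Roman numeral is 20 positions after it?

LXXV = 75
75 + 20 = 95

XCV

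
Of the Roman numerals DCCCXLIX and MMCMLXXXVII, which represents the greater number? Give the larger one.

DCCCXLIX = 849
MMCMLXXXVII = 2987
2987 is larger

MMCMLXXXVII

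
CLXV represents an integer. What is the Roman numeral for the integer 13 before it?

CLXV = 165
165 - 13 = 152

CLII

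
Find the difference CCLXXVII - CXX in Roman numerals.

CCLXXVII = 277
CXX = 120
277 - 120 = 157

CLVII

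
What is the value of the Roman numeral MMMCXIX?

MMMCXIX: M=1000, M=1000, M=1000, C=100, X=10, IX=9
1000 + 1000 + 1000 + 100 + 10 + 9 = 3119

3119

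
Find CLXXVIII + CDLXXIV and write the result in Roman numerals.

CLXXVIII = 178
CDLXXIV = 474
178 + 474 = 652

DCLII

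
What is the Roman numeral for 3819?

Convert 3819 to Roman numerals:
  3819 contains 3×1000 (MMM)
  819 contains 1×500 (D)
  319 contains 3×100 (CCC)
  19 contains 1×10 (X)
  9 contains 1×9 (IX)

MMMDCCCXIX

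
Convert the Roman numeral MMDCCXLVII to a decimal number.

MMDCCXLVII: M=1000, M=1000, D=500, C=100, C=100, XL=40, V=5, I=1, I=1
1000 + 1000 + 500 + 100 + 100 + 40 + 5 + 1 + 1 = 2747

2747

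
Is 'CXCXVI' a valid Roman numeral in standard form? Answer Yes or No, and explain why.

'CXCXVI': X cannot come right after the subtractive pair XC: once X is subtracted in XC, the next symbol must be smaller than X

No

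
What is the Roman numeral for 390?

Convert 390 to Roman numerals:
  390 contains 3×100 (CCC)
  90 contains 1×90 (XC)

CCCXC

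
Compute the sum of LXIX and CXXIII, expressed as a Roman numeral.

LXIX = 69
CXXIII = 123
69 + 123 = 192

CXCII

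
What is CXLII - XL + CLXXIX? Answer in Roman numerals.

CXLII = 142, XL = 40, CLXXIX = 179
142 - 40 = 102
102 + 179 = 281

CCLXXXI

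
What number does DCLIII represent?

DCLIII: D=500, C=100, L=50, I=1, I=1, I=1
500 + 100 + 50 + 1 + 1 + 1 = 653

653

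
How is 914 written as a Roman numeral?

Convert 914 to Roman numerals:
  914 contains 1×900 (CM)
  14 contains 1×10 (X)
  4 contains 1×4 (IV)

CMXIV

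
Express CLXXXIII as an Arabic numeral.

CLXXXIII: C=100, L=50, X=10, X=10, X=10, I=1, I=1, I=1
100 + 50 + 10 + 10 + 10 + 1 + 1 + 1 = 183

183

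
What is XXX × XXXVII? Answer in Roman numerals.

XXX = 30
XXXVII = 37
30 × 37 = 1110

MCX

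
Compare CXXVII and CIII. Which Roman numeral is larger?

CXXVII = 127
CIII = 103
127 is larger

CXXVII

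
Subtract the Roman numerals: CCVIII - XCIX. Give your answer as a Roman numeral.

CCVIII = 208
XCIX = 99
208 - 99 = 109

CIX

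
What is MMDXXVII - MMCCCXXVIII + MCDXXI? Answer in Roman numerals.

MMDXXVII = 2527, MMCCCXXVIII = 2328, MCDXXI = 1421
2527 - 2328 = 199
199 + 1421 = 1620

MDCXX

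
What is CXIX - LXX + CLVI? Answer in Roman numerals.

CXIX = 119, LXX = 70, CLVI = 156
119 - 70 = 49
49 + 156 = 205

CCV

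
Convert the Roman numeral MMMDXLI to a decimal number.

MMMDXLI: M=1000, M=1000, M=1000, D=500, XL=40, I=1
1000 + 1000 + 1000 + 500 + 40 + 1 = 3541

3541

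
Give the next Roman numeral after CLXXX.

CLXXX = 180, so the next integer is 180 + 1 = 181

CLXXXI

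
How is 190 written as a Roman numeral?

Convert 190 to Roman numerals:
  190 contains 1×100 (C)
  90 contains 1×90 (XC)

CXC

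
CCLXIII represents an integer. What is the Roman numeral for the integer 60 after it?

CCLXIII = 263
263 + 60 = 323

CCCXXIII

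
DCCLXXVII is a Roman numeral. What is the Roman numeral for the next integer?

DCCLXXVII = 777, so the next integer is 777 + 1 = 778

DCCLXXVIII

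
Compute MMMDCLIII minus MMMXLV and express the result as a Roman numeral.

MMMDCLIII = 3653
MMMXLV = 3045
3653 - 3045 = 608

DCVIII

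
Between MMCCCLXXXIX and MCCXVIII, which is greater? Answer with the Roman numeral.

MMCCCLXXXIX = 2389
MCCXVIII = 1218
2389 is larger

MMCCCLXXXIX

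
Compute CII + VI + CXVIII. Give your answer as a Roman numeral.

CII = 102, VI = 6, CXVIII = 118
102 + 6 = 108
108 + 118 = 226

CCXXVI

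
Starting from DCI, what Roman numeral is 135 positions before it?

DCI = 601
601 - 135 = 466

CDLXVI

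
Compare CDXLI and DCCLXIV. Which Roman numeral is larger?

CDXLI = 441
DCCLXIV = 764
764 is larger

DCCLXIV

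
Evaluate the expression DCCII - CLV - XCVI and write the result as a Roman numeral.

DCCII = 702, CLV = 155, XCVI = 96
702 - 155 = 547
547 - 96 = 451

CDLI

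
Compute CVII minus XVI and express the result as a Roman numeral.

CVII = 107
XVI = 16
107 - 16 = 91

XCI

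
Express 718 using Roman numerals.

Convert 718 to Roman numerals:
  718 contains 1×500 (D)
  218 contains 2×100 (CC)
  18 contains 1×10 (X)
  8 contains 1×5 (V)
  3 contains 3×1 (III)

DCCXVIII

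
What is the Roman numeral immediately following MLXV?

MLXV = 1065; next is 1066

MLXVI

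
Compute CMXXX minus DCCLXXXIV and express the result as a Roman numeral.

CMXXX = 930
DCCLXXXIV = 784
930 - 784 = 146

CXLVI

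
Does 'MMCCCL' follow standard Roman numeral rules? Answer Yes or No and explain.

'MMCCCL': Check the rules: uses only the symbols I, V, X, L, C, D, M; no symbol is repeated more than three times in a row; V, L and D each appear at most once; no smaller symbol precedes a larger one (values never increase from left to right). Value: M (1000) + M (1000) + C (100) + C (100) + C (100) + L (50) = 2350. So it is a valid standard Roman numeral.

Yes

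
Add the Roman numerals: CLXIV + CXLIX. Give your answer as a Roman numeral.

CLXIV = 164
CXLIX = 149
164 + 149 = 313

CCCXIII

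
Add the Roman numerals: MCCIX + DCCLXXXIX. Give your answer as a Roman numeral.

MCCIX = 1209
DCCLXXXIX = 789
1209 + 789 = 1998

MCMXCVIII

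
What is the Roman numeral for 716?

Convert 716 to Roman numerals:
  716 contains 1×500 (D)
  216 contains 2×100 (CC)
  16 contains 1×10 (X)
  6 contains 1×5 (V)
  1 contains 1×1 (I)

DCCXVI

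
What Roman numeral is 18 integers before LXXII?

LXXII = 72
72 - 18 = 54

LIV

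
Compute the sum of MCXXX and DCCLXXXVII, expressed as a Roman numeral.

MCXXX = 1130
DCCLXXXVII = 787
1130 + 787 = 1917

MCMXVII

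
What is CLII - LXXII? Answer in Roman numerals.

CLII = 152
LXXII = 72
152 - 72 = 80

LXXX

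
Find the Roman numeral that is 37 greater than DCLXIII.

DCLXIII = 663
663 + 37 = 700

DCC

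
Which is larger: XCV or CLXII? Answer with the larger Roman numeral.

XCV = 95
CLXII = 162
162 is larger

CLXII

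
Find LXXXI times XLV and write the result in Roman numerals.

LXXXI = 81
XLV = 45
81 × 45 = 3645

MMMDCXLV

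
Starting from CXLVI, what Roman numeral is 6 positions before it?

CXLVI = 146
146 - 6 = 140

CXL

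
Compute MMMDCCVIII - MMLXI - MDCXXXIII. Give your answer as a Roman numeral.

MMMDCCVIII = 3708, MMLXI = 2061, MDCXXXIII = 1633
3708 - 2061 = 1647
1647 - 1633 = 14

XIV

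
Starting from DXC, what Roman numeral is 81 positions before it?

DXC = 590
590 - 81 = 509

DIX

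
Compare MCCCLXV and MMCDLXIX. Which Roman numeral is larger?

MCCCLXV = 1365
MMCDLXIX = 2469
2469 is larger

MMCDLXIX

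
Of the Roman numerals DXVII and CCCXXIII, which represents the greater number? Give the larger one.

DXVII = 517
CCCXXIII = 323
517 is larger

DXVII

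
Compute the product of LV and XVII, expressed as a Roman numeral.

LV = 55
XVII = 17
55 × 17 = 935

CMXXXV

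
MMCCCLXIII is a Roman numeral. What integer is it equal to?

MMCCCLXIII: M=1000, M=1000, C=100, C=100, C=100, L=50, X=10, I=1, I=1, I=1
1000 + 1000 + 100 + 100 + 100 + 50 + 10 + 1 + 1 + 1 = 2363

2363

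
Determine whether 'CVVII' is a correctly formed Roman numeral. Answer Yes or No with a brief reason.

'CVVII': V should not appear more than once

No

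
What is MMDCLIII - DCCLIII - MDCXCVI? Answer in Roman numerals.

MMDCLIII = 2653, DCCLIII = 753, MDCXCVI = 1696
2653 - 753 = 1900
1900 - 1696 = 204

CCIV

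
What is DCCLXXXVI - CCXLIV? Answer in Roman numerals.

DCCLXXXVI = 786
CCXLIV = 244
786 - 244 = 542

DXLII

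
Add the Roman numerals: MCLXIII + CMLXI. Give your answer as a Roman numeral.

MCLXIII = 1163
CMLXI = 961
1163 + 961 = 2124

MMCXXIV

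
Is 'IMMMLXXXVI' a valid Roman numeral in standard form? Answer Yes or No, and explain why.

'IMMMLXXXVI': Invalid subtractive combination: IM

No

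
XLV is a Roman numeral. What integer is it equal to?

XLV: XL=40, V=5
40 + 5 = 45

45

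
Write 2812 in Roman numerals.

Convert 2812 to Roman numerals:
  2812 contains 2×1000 (MM)
  812 contains 1×500 (D)
  312 contains 3×100 (CCC)
  12 contains 1×10 (X)
  2 contains 2×1 (II)

MMDCCCXII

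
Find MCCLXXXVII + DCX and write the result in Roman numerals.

MCCLXXXVII = 1287
DCX = 610
1287 + 610 = 1897

MDCCCXCVII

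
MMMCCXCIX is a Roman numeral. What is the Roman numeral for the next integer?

MMMCCXCIX = 3299; next is 3300

MMMCCC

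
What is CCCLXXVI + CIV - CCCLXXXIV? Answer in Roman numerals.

CCCLXXVI = 376, CIV = 104, CCCLXXXIV = 384
376 + 104 = 480
480 - 384 = 96

XCVI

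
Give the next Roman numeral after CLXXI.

CLXXI = 171, so the next integer is 171 + 1 = 172

CLXXII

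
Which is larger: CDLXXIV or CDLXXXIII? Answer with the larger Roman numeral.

CDLXXIV = 474
CDLXXXIII = 483
483 is larger

CDLXXXIII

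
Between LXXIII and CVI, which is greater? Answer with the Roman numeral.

LXXIII = 73
CVI = 106
106 is larger

CVI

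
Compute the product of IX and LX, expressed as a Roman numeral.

IX = 9
LX = 60
9 × 60 = 540

DXL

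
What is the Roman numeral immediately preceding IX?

IX = 9, so the previous integer is 9 - 1 = 8

VIII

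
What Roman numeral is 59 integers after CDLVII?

CDLVII = 457
457 + 59 = 516

DXVI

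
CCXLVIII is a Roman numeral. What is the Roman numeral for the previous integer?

CCXLVIII = 248, so the previous integer is 248 - 1 = 247

CCXLVII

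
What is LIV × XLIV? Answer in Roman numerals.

LIV = 54
XLIV = 44
54 × 44 = 2376

MMCCCLXXVI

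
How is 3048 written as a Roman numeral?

Convert 3048 to Roman numerals:
  3048 contains 3×1000 (MMM)
  48 contains 1×40 (XL)
  8 contains 1×5 (V)
  3 contains 3×1 (III)

MMMXLVIII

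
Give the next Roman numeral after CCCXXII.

CCCXXII = 322, so the next integer is 322 + 1 = 323

CCCXXIII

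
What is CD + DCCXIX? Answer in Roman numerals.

CD = 400
DCCXIX = 719
400 + 719 = 1119

MCXIX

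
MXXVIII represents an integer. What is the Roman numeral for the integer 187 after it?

MXXVIII = 1028
1028 + 187 = 1215

MCCXV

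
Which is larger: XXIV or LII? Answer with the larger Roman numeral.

XXIV = 24
LII = 52
52 is larger

LII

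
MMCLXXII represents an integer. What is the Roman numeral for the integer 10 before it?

MMCLXXII = 2172
2172 - 10 = 2162

MMCLXII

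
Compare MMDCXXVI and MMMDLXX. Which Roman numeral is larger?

MMDCXXVI = 2626
MMMDLXX = 3570
3570 is larger

MMMDLXX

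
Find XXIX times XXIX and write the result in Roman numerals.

XXIX = 29
XXIX = 29
29 × 29 = 841

DCCCXLI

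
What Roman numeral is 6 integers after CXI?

CXI = 111
111 + 6 = 117

CXVII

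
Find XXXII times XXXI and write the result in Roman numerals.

XXXII = 32
XXXI = 31
32 × 31 = 992

CMXCII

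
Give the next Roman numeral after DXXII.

DXXII = 522; next is 523

DXXIII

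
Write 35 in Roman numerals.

Convert 35 to Roman numerals:
  35 contains 3×10 (XXX)
  5 contains 1×5 (V)

XXXV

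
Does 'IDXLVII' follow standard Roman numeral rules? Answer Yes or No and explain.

'IDXLVII': Invalid subtractive combination: ID

No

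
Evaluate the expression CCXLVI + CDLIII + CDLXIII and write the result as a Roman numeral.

CCXLVI = 246, CDLIII = 453, CDLXIII = 463
246 + 453 = 699
699 + 463 = 1162

MCLXII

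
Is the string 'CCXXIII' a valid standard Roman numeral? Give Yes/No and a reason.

'CCXXIII': Check the rules: uses only the symbols I, V, X, L, C, D, M; no symbol is repeated more than three times in a row; V, L and D each appear at most once; no smaller symbol precedes a larger one (values never increase from left to right). Value: C (100) + C (100) + X (10) + X (10) + I (1) + I (1) + I (1) = 223. So it is a valid standard Roman numeral.

Yes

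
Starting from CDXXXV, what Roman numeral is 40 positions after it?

CDXXXV = 435
435 + 40 = 475

CDLXXV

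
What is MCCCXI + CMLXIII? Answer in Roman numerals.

MCCCXI = 1311
CMLXIII = 963
1311 + 963 = 2274

MMCCLXXIV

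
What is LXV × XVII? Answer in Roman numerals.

LXV = 65
XVII = 17
65 × 17 = 1105

MCV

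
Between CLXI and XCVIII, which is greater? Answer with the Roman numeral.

CLXI = 161
XCVIII = 98
161 is larger

CLXI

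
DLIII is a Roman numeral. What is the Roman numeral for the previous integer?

DLIII = 553, so the previous integer is 553 - 1 = 552

DLII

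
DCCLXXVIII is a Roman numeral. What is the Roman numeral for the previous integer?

DCCLXXVIII = 778; previous is 777

DCCLXXVII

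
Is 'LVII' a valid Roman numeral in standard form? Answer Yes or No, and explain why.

'LVII': Check the rules: uses only the symbols I, V, X, L, C, D, M; no symbol is repeated more than three times in a row; V, L and D each appear at most once; no smaller symbol precedes a larger one (values never increase from left to right). Value: L (50) + V (5) + I (1) + I (1) = 57. So it is a valid standard Roman numeral.

Yes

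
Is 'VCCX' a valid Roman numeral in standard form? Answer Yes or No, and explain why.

'VCCX': Invalid subtractive combination: VC

No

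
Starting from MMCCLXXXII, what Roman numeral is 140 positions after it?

MMCCLXXXII = 2282
2282 + 140 = 2422

MMCDXXII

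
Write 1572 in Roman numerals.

Convert 1572 to Roman numerals:
  1572 contains 1×1000 (M)
  572 contains 1×500 (D)
  72 contains 1×50 (L)
  22 contains 2×10 (XX)
  2 contains 2×1 (II)

MDLXXII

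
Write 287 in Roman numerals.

Convert 287 to Roman numerals:
  287 contains 2×100 (CC)
  87 contains 1×50 (L)
  37 contains 3×10 (XXX)
  7 contains 1×5 (V)
  2 contains 2×1 (II)

CCLXXXVII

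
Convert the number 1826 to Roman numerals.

Convert 1826 to Roman numerals:
  1826 contains 1×1000 (M)
  826 contains 1×500 (D)
  326 contains 3×100 (CCC)
  26 contains 2×10 (XX)
  6 contains 1×5 (V)
  1 contains 1×1 (I)

MDCCCXXVI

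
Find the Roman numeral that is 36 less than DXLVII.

DXLVII = 547
547 - 36 = 511

DXI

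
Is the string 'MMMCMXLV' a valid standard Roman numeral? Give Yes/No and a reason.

'MMMCMXLV': Check the rules: uses only the symbols I, V, X, L, C, D, M; no symbol is repeated more than three times in a row; V, L and D each appear at most once; the only places a smaller symbol precedes a larger one are the allowed subtractive pairs CM, XL, the symbol right after such a pair (if any) is smaller than the pair's first symbol, and otherwise the values never increase from left to right. Value: M (1000) + M (1000) + M (1000) + CM (900) + XL (40) + V (5) = 3945. So it is a valid standard Roman numeral.

Yes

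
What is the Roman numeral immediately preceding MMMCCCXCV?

MMMCCCXCV = 3395; previous is 3394

MMMCCCXCIV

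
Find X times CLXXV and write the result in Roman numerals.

X = 10
CLXXV = 175
10 × 175 = 1750

MDCCL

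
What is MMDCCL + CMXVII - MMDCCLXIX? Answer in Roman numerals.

MMDCCL = 2750, CMXVII = 917, MMDCCLXIX = 2769
2750 + 917 = 3667
3667 - 2769 = 898

DCCCXCVIII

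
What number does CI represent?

CI: C=100, I=1
100 + 1 = 101

101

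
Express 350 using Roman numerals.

Convert 350 to Roman numerals:
  350 contains 3×100 (CCC)
  50 contains 1×50 (L)

CCCL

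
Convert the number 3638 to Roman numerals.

Convert 3638 to Roman numerals:
  3638 contains 3×1000 (MMM)
  638 contains 1×500 (D)
  138 contains 1×100 (C)
  38 contains 3×10 (XXX)
  8 contains 1×5 (V)
  3 contains 3×1 (III)

MMMDCXXXVIII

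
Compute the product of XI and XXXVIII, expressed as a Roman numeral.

XI = 11
XXXVIII = 38
11 × 38 = 418

CDXVIII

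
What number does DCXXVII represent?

DCXXVII: D=500, C=100, X=10, X=10, V=5, I=1, I=1
500 + 100 + 10 + 10 + 5 + 1 + 1 = 627

627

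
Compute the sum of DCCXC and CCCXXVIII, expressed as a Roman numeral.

DCCXC = 790
CCCXXVIII = 328
790 + 328 = 1118

MCXVIII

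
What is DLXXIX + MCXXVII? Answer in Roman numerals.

DLXXIX = 579
MCXXVII = 1127
579 + 1127 = 1706

MDCCVI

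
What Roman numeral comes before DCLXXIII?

DCLXXIII = 673; previous is 672

DCLXXII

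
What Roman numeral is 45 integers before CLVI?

CLVI = 156
156 - 45 = 111

CXI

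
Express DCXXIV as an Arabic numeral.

DCXXIV: D=500, C=100, X=10, X=10, IV=4
500 + 100 + 10 + 10 + 4 = 624

624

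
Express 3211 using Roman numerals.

Convert 3211 to Roman numerals:
  3211 contains 3×1000 (MMM)
  211 contains 2×100 (CC)
  11 contains 1×10 (X)
  1 contains 1×1 (I)

MMMCCXI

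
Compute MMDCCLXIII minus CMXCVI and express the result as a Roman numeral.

MMDCCLXIII = 2763
CMXCVI = 996
2763 - 996 = 1767

MDCCLXVII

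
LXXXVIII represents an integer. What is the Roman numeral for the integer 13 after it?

LXXXVIII = 88
88 + 13 = 101

CI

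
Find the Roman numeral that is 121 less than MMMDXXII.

MMMDXXII = 3522
3522 - 121 = 3401

MMMCDI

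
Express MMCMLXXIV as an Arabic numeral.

MMCMLXXIV: M=1000, M=1000, CM=900, L=50, X=10, X=10, IV=4
1000 + 1000 + 900 + 50 + 10 + 10 + 4 = 2974

2974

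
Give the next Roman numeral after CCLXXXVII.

CCLXXXVII = 287, so the next integer is 287 + 1 = 288

CCLXXXVIII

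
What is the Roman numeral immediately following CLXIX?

CLXIX = 169; next is 170

CLXX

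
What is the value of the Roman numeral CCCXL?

CCCXL: C=100, C=100, C=100, XL=40
100 + 100 + 100 + 40 = 340

340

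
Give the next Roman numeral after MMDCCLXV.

MMDCCLXV = 2765; next is 2766

MMDCCLXVI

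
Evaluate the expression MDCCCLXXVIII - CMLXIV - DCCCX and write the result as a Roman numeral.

MDCCCLXXVIII = 1878, CMLXIV = 964, DCCCX = 810
1878 - 964 = 914
914 - 810 = 104

CIV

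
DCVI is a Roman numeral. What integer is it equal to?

DCVI: D=500, C=100, V=5, I=1
500 + 100 + 5 + 1 = 606

606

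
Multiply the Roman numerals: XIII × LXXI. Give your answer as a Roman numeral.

XIII = 13
LXXI = 71
13 × 71 = 923

CMXXIII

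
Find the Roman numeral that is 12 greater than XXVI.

XXVI = 26
26 + 12 = 38

XXXVIII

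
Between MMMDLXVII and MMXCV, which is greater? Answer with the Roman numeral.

MMMDLXVII = 3567
MMXCV = 2095
3567 is larger

MMMDLXVII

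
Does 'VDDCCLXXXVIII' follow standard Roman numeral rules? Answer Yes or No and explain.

'VDDCCLXXXVIII': V should not appear more than once

No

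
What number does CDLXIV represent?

CDLXIV: CD=400, L=50, X=10, IV=4
400 + 50 + 10 + 4 = 464

464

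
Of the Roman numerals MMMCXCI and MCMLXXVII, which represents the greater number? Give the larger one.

MMMCXCI = 3191
MCMLXXVII = 1977
3191 is larger

MMMCXCI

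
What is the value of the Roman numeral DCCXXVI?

DCCXXVI: D=500, C=100, C=100, X=10, X=10, V=5, I=1
500 + 100 + 100 + 10 + 10 + 5 + 1 = 726

726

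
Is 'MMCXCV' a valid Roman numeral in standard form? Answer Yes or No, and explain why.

'MMCXCV': Check the rules: uses only the symbols I, V, X, L, C, D, M; no symbol is repeated more than three times in a row; V, L and D each appear at most once; the only place a smaller symbol precedes a larger one is the allowed subtractive pair XC, the symbol right after such a pair (if any) is smaller than the pair's first symbol, and otherwise the values never increase from left to right. Value: M (1000) + M (1000) + C (100) + XC (90) + V (5) = 2195. So it is a valid standard Roman numeral.

Yes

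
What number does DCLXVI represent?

DCLXVI: D=500, C=100, L=50, X=10, V=5, I=1
500 + 100 + 50 + 10 + 5 + 1 = 666

666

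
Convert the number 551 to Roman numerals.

Convert 551 to Roman numerals:
  551 contains 1×500 (D)
  51 contains 1×50 (L)
  1 contains 1×1 (I)

DLI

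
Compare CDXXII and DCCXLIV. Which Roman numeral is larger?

CDXXII = 422
DCCXLIV = 744
744 is larger

DCCXLIV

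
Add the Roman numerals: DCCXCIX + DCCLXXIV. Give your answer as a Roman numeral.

DCCXCIX = 799
DCCLXXIV = 774
799 + 774 = 1573

MDLXXIII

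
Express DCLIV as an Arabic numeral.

DCLIV: D=500, C=100, L=50, IV=4
500 + 100 + 50 + 4 = 654

654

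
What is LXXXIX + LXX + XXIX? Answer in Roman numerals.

LXXXIX = 89, LXX = 70, XXIX = 29
89 + 70 = 159
159 + 29 = 188

CLXXXVIII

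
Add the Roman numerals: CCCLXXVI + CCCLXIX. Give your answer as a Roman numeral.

CCCLXXVI = 376
CCCLXIX = 369
376 + 369 = 745

DCCXLV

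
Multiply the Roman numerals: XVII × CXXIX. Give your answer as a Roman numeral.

XVII = 17
CXXIX = 129
17 × 129 = 2193

MMCXCIII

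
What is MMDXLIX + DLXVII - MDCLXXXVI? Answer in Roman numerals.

MMDXLIX = 2549, DLXVII = 567, MDCLXXXVI = 1686
2549 + 567 = 3116
3116 - 1686 = 1430

MCDXXX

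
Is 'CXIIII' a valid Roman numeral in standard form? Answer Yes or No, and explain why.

'CXIIII': More than 3 consecutive I's

No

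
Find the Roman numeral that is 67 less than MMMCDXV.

MMMCDXV = 3415
3415 - 67 = 3348

MMMCCCXLVIII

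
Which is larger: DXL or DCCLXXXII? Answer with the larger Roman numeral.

DXL = 540
DCCLXXXII = 782
782 is larger

DCCLXXXII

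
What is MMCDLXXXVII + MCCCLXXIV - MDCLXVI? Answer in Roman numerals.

MMCDLXXXVII = 2487, MCCCLXXIV = 1374, MDCLXVI = 1666
2487 + 1374 = 3861
3861 - 1666 = 2195

MMCXCV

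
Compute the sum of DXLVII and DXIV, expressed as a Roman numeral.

DXLVII = 547
DXIV = 514
547 + 514 = 1061

MLXI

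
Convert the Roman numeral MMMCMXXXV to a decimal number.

MMMCMXXXV: M=1000, M=1000, M=1000, CM=900, X=10, X=10, X=10, V=5
1000 + 1000 + 1000 + 900 + 10 + 10 + 10 + 5 = 3935

3935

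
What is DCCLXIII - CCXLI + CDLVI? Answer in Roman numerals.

DCCLXIII = 763, CCXLI = 241, CDLVI = 456
763 - 241 = 522
522 + 456 = 978

CMLXXVIII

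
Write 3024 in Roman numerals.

Convert 3024 to Roman numerals:
  3024 contains 3×1000 (MMM)
  24 contains 2×10 (XX)
  4 contains 1×4 (IV)

MMMXXIV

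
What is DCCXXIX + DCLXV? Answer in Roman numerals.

DCCXXIX = 729
DCLXV = 665
729 + 665 = 1394

MCCCXCIV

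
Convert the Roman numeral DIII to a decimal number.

DIII: D=500, I=1, I=1, I=1
500 + 1 + 1 + 1 = 503

503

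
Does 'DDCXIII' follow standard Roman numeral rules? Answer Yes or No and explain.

'DDCXIII': D should not appear more than once

No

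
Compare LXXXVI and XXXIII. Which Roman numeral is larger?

LXXXVI = 86
XXXIII = 33
86 is larger

LXXXVI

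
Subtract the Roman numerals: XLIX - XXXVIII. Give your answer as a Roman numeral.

XLIX = 49
XXXVIII = 38
49 - 38 = 11

XI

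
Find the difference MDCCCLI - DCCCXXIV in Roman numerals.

MDCCCLI = 1851
DCCCXXIV = 824
1851 - 824 = 1027

MXXVII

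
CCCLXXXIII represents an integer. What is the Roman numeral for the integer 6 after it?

CCCLXXXIII = 383
383 + 6 = 389

CCCLXXXIX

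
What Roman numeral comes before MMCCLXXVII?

MMCCLXXVII = 2277, so the previous integer is 2277 - 1 = 2276

MMCCLXXVI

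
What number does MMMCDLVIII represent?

MMMCDLVIII: M=1000, M=1000, M=1000, CD=400, L=50, V=5, I=1, I=1, I=1
1000 + 1000 + 1000 + 400 + 50 + 5 + 1 + 1 + 1 = 3458

3458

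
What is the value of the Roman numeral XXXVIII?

XXXVIII: X=10, X=10, X=10, V=5, I=1, I=1, I=1
10 + 10 + 10 + 5 + 1 + 1 + 1 = 38

38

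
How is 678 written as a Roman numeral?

Convert 678 to Roman numerals:
  678 contains 1×500 (D)
  178 contains 1×100 (C)
  78 contains 1×50 (L)
  28 contains 2×10 (XX)
  8 contains 1×5 (V)
  3 contains 3×1 (III)

DCLXXVIII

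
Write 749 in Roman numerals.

Convert 749 to Roman numerals:
  749 contains 1×500 (D)
  249 contains 2×100 (CC)
  49 contains 1×40 (XL)
  9 contains 1×9 (IX)

DCCXLIX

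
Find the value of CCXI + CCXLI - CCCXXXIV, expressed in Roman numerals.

CCXI = 211, CCXLI = 241, CCCXXXIV = 334
211 + 241 = 452
452 - 334 = 118

CXVIII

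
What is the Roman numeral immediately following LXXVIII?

LXXVIII = 78, so the next integer is 78 + 1 = 79

LXXIX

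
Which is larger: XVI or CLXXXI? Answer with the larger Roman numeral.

XVI = 16
CLXXXI = 181
181 is larger

CLXXXI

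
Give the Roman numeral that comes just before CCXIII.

CCXIII = 213; previous is 212

CCXII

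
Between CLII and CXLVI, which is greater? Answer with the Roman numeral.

CLII = 152
CXLVI = 146
152 is larger

CLII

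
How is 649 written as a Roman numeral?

Convert 649 to Roman numerals:
  649 contains 1×500 (D)
  149 contains 1×100 (C)
  49 contains 1×40 (XL)
  9 contains 1×9 (IX)

DCXLIX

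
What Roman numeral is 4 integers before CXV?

CXV = 115
115 - 4 = 111

CXI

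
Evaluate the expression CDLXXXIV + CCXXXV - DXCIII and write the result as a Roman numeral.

CDLXXXIV = 484, CCXXXV = 235, DXCIII = 593
484 + 235 = 719
719 - 593 = 126

CXXVI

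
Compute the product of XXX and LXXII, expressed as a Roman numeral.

XXX = 30
LXXII = 72
30 × 72 = 2160

MMCLX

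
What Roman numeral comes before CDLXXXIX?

CDLXXXIX = 489, so the previous integer is 489 - 1 = 488

CDLXXXVIII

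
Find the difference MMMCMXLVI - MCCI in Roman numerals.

MMMCMXLVI = 3946
MCCI = 1201
3946 - 1201 = 2745

MMDCCXLV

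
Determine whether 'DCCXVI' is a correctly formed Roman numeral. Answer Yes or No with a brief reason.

'DCCXVI': Check the rules: uses only the symbols I, V, X, L, C, D, M; no symbol is repeated more than three times in a row; V, L and D each appear at most once; no smaller symbol precedes a larger one (values never increase from left to right). Value: D (500) + C (100) + C (100) + X (10) + V (5) + I (1) = 716. So it is a valid standard Roman numeral.

Yes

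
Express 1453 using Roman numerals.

Convert 1453 to Roman numerals:
  1453 contains 1×1000 (M)
  453 contains 1×400 (CD)
  53 contains 1×50 (L)
  3 contains 3×1 (III)

MCDLIII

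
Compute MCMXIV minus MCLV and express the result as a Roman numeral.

MCMXIV = 1914
MCLV = 1155
1914 - 1155 = 759

DCCLIX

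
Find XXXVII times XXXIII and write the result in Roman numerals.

XXXVII = 37
XXXIII = 33
37 × 33 = 1221

MCCXXI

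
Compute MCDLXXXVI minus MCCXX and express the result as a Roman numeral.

MCDLXXXVI = 1486
MCCXX = 1220
1486 - 1220 = 266

CCLXVI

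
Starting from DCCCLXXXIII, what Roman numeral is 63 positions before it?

DCCCLXXXIII = 883
883 - 63 = 820

DCCCXX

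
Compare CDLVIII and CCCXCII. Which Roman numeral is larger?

CDLVIII = 458
CCCXCII = 392
458 is larger

CDLVIII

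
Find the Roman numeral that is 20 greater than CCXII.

CCXII = 212
212 + 20 = 232

CCXXXII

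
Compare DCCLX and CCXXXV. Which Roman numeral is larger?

DCCLX = 760
CCXXXV = 235
760 is larger

DCCLX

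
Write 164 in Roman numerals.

Convert 164 to Roman numerals:
  164 contains 1×100 (C)
  64 contains 1×50 (L)
  14 contains 1×10 (X)
  4 contains 1×4 (IV)

CLXIV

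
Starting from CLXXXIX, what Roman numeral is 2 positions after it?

CLXXXIX = 189
189 + 2 = 191

CXCI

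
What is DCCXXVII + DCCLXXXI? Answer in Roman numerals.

DCCXXVII = 727
DCCLXXXI = 781
727 + 781 = 1508

MDVIII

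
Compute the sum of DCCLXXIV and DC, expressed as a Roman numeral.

DCCLXXIV = 774
DC = 600
774 + 600 = 1374

MCCCLXXIV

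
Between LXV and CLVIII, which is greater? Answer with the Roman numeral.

LXV = 65
CLVIII = 158
158 is larger

CLVIII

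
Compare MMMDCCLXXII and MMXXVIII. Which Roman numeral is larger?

MMMDCCLXXII = 3772
MMXXVIII = 2028
3772 is larger

MMMDCCLXXII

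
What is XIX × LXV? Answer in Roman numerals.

XIX = 19
LXV = 65
19 × 65 = 1235

MCCXXXV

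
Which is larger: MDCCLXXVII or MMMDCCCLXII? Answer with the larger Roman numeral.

MDCCLXXVII = 1777
MMMDCCCLXII = 3862
3862 is larger

MMMDCCCLXII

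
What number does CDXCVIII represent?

CDXCVIII: CD=400, XC=90, V=5, I=1, I=1, I=1
400 + 90 + 5 + 1 + 1 + 1 = 498

498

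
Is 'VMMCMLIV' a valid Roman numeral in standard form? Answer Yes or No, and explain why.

'VMMCMLIV': V should not appear more than once

No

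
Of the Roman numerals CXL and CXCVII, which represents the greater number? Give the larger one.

CXL = 140
CXCVII = 197
197 is larger

CXCVII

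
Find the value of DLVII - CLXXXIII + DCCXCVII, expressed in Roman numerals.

DLVII = 557, CLXXXIII = 183, DCCXCVII = 797
557 - 183 = 374
374 + 797 = 1171

MCLXXI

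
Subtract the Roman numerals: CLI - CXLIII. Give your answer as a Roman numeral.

CLI = 151
CXLIII = 143
151 - 143 = 8

VIII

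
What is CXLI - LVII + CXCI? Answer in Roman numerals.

CXLI = 141, LVII = 57, CXCI = 191
141 - 57 = 84
84 + 191 = 275

CCLXXV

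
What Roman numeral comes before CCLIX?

CCLIX = 259, so the previous integer is 259 - 1 = 258

CCLVIII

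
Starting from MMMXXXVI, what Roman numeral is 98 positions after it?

MMMXXXVI = 3036
3036 + 98 = 3134

MMMCXXXIV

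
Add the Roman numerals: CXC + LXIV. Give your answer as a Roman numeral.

CXC = 190
LXIV = 64
190 + 64 = 254

CCLIV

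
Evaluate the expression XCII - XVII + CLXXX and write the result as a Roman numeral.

XCII = 92, XVII = 17, CLXXX = 180
92 - 17 = 75
75 + 180 = 255

CCLV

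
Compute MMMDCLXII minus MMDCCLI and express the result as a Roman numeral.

MMMDCLXII = 3662
MMDCCLI = 2751
3662 - 2751 = 911

CMXI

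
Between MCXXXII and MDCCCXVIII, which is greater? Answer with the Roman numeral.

MCXXXII = 1132
MDCCCXVIII = 1818
1818 is larger

MDCCCXVIII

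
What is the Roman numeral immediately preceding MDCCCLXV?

MDCCCLXV = 1865, so the previous integer is 1865 - 1 = 1864

MDCCCLXIV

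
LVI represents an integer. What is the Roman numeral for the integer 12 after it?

LVI = 56
56 + 12 = 68

LXVIII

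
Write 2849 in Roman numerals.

Convert 2849 to Roman numerals:
  2849 contains 2×1000 (MM)
  849 contains 1×500 (D)
  349 contains 3×100 (CCC)
  49 contains 1×40 (XL)
  9 contains 1×9 (IX)

MMDCCCXLIX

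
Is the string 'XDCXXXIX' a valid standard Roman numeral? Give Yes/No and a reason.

'XDCXXXIX': Invalid subtractive combination: XD

No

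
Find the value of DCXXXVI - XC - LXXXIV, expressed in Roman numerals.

DCXXXVI = 636, XC = 90, LXXXIV = 84
636 - 90 = 546
546 - 84 = 462

CDLXII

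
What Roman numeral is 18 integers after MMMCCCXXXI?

MMMCCCXXXI = 3331
3331 + 18 = 3349

MMMCCCXLIX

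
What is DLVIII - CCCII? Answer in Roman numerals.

DLVIII = 558
CCCII = 302
558 - 302 = 256

CCLVI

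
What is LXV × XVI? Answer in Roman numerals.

LXV = 65
XVI = 16
65 × 16 = 1040

MXL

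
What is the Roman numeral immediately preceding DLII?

DLII = 552; previous is 551

DLI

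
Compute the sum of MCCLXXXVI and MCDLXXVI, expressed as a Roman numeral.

MCCLXXXVI = 1286
MCDLXXVI = 1476
1286 + 1476 = 2762

MMDCCLXII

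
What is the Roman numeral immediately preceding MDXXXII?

MDXXXII = 1532, so the previous integer is 1532 - 1 = 1531

MDXXXI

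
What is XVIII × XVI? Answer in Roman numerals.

XVIII = 18
XVI = 16
18 × 16 = 288

CCLXXXVIII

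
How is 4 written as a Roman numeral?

Convert 4 to Roman numerals:
  4 contains 1×4 (IV)

IV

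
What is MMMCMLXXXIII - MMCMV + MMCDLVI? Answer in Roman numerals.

MMMCMLXXXIII = 3983, MMCMV = 2905, MMCDLVI = 2456
3983 - 2905 = 1078
1078 + 2456 = 3534

MMMDXXXIV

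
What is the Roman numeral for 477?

Convert 477 to Roman numerals:
  477 contains 1×400 (CD)
  77 contains 1×50 (L)
  27 contains 2×10 (XX)
  7 contains 1×5 (V)
  2 contains 2×1 (II)

CDLXXVII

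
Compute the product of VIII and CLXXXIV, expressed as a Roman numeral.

VIII = 8
CLXXXIV = 184
8 × 184 = 1472

MCDLXXII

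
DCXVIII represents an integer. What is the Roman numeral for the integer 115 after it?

DCXVIII = 618
618 + 115 = 733

DCCXXXIII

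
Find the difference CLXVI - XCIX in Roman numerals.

CLXVI = 166
XCIX = 99
166 - 99 = 67

LXVII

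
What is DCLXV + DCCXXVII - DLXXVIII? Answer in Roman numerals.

DCLXV = 665, DCCXXVII = 727, DLXXVIII = 578
665 + 727 = 1392
1392 - 578 = 814

DCCCXIV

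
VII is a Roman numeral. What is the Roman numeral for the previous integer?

VII = 7, so the previous integer is 7 - 1 = 6

VI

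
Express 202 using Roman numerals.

Convert 202 to Roman numerals:
  202 contains 2×100 (CC)
  2 contains 2×1 (II)

CCII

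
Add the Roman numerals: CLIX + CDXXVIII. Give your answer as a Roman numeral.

CLIX = 159
CDXXVIII = 428
159 + 428 = 587

DLXXXVII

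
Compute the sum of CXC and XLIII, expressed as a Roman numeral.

CXC = 190
XLIII = 43
190 + 43 = 233

CCXXXIII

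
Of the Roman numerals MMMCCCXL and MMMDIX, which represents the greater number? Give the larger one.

MMMCCCXL = 3340
MMMDIX = 3509
3509 is larger

MMMDIX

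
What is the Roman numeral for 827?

Convert 827 to Roman numerals:
  827 contains 1×500 (D)
  327 contains 3×100 (CCC)
  27 contains 2×10 (XX)
  7 contains 1×5 (V)
  2 contains 2×1 (II)

DCCCXXVII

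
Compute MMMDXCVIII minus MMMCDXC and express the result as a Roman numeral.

MMMDXCVIII = 3598
MMMCDXC = 3490
3598 - 3490 = 108

CVIII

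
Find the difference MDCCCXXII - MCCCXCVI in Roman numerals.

MDCCCXXII = 1822
MCCCXCVI = 1396
1822 - 1396 = 426

CDXXVI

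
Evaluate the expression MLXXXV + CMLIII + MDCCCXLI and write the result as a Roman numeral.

MLXXXV = 1085, CMLIII = 953, MDCCCXLI = 1841
1085 + 953 = 2038
2038 + 1841 = 3879

MMMDCCCLXXIX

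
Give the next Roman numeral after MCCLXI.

MCCLXI = 1261; next is 1262

MCCLXII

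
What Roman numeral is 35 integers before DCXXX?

DCXXX = 630
630 - 35 = 595

DXCV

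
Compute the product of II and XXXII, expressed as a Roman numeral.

II = 2
XXXII = 32
2 × 32 = 64

LXIV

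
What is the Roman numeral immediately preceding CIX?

CIX = 109; previous is 108

CVIII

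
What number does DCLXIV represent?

DCLXIV: D=500, C=100, L=50, X=10, IV=4
500 + 100 + 50 + 10 + 4 = 664

664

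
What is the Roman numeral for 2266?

Convert 2266 to Roman numerals:
  2266 contains 2×1000 (MM)
  266 contains 2×100 (CC)
  66 contains 1×50 (L)
  16 contains 1×10 (X)
  6 contains 1×5 (V)
  1 contains 1×1 (I)

MMCCLXVI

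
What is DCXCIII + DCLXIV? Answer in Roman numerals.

DCXCIII = 693
DCLXIV = 664
693 + 664 = 1357

MCCCLVII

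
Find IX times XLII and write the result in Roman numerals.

IX = 9
XLII = 42
9 × 42 = 378

CCCLXXVIII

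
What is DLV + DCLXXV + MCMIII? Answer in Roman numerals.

DLV = 555, DCLXXV = 675, MCMIII = 1903
555 + 675 = 1230
1230 + 1903 = 3133

MMMCXXXIII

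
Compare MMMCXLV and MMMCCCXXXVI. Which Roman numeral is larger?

MMMCXLV = 3145
MMMCCCXXXVI = 3336
3336 is larger

MMMCCCXXXVI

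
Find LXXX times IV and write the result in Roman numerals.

LXXX = 80
IV = 4
80 × 4 = 320

CCCXX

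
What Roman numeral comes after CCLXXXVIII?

CCLXXXVIII = 288; next is 289

CCLXXXIX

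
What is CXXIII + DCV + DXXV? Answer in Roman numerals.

CXXIII = 123, DCV = 605, DXXV = 525
123 + 605 = 728
728 + 525 = 1253

MCCLIII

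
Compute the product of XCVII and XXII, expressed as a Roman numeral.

XCVII = 97
XXII = 22
97 × 22 = 2134

MMCXXXIV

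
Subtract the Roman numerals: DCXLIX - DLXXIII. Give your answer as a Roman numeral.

DCXLIX = 649
DLXXIII = 573
649 - 573 = 76

LXXVI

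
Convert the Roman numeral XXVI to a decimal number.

XXVI: X=10, X=10, V=5, I=1
10 + 10 + 5 + 1 = 26

26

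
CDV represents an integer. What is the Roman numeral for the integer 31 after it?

CDV = 405
405 + 31 = 436

CDXXXVI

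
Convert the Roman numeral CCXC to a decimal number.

CCXC: C=100, C=100, XC=90
100 + 100 + 90 = 290

290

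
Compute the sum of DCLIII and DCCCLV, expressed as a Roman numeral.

DCLIII = 653
DCCCLV = 855
653 + 855 = 1508

MDVIII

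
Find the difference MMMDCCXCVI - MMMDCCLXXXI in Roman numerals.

MMMDCCXCVI = 3796
MMMDCCLXXXI = 3781
3796 - 3781 = 15

XV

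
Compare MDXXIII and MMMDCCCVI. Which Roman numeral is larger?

MDXXIII = 1523
MMMDCCCVI = 3806
3806 is larger

MMMDCCCVI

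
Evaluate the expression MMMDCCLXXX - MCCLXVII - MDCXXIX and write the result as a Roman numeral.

MMMDCCLXXX = 3780, MCCLXVII = 1267, MDCXXIX = 1629
3780 - 1267 = 2513
2513 - 1629 = 884

DCCCLXXXIV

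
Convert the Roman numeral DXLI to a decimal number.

DXLI: D=500, XL=40, I=1
500 + 40 + 1 = 541

541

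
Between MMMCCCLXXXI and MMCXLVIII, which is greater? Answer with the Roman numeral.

MMMCCCLXXXI = 3381
MMCXLVIII = 2148
3381 is larger

MMMCCCLXXXI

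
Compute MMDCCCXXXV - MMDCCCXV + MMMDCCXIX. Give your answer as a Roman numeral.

MMDCCCXXXV = 2835, MMDCCCXV = 2815, MMMDCCXIX = 3719
2835 - 2815 = 20
20 + 3719 = 3739

MMMDCCXXXIX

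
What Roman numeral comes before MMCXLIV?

MMCXLIV = 2144, so the previous integer is 2144 - 1 = 2143

MMCXLIII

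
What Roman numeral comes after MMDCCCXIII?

MMDCCCXIII = 2813; next is 2814

MMDCCCXIV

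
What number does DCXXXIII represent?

DCXXXIII: D=500, C=100, X=10, X=10, X=10, I=1, I=1, I=1
500 + 100 + 10 + 10 + 10 + 1 + 1 + 1 = 633

633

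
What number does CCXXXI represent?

CCXXXI: C=100, C=100, X=10, X=10, X=10, I=1
100 + 100 + 10 + 10 + 10 + 1 = 231

231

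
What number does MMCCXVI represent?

MMCCXVI: M=1000, M=1000, C=100, C=100, X=10, V=5, I=1
1000 + 1000 + 100 + 100 + 10 + 5 + 1 = 2216

2216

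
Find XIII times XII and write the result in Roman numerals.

XIII = 13
XII = 12
13 × 12 = 156

CLVI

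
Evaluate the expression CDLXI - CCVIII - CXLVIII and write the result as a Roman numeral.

CDLXI = 461, CCVIII = 208, CXLVIII = 148
461 - 208 = 253
253 - 148 = 105

CV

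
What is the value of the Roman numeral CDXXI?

CDXXI: CD=400, X=10, X=10, I=1
400 + 10 + 10 + 1 = 421

421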